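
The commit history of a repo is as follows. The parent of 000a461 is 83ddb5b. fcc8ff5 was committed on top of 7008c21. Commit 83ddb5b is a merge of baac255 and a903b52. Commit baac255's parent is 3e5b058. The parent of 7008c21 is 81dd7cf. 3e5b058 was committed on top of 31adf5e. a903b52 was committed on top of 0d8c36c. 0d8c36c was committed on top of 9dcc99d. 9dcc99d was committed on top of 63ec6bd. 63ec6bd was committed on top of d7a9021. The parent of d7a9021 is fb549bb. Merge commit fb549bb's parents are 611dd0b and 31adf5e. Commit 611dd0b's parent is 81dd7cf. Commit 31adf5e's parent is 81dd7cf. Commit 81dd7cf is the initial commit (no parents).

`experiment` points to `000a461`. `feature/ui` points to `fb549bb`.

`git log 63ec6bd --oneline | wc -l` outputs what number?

Walking parent pointers from 63ec6bd: reachable set = {31adf5e, 611dd0b, 63ec6bd, 81dd7cf, d7a9021, fb549bb}.
That is 6 commits.

6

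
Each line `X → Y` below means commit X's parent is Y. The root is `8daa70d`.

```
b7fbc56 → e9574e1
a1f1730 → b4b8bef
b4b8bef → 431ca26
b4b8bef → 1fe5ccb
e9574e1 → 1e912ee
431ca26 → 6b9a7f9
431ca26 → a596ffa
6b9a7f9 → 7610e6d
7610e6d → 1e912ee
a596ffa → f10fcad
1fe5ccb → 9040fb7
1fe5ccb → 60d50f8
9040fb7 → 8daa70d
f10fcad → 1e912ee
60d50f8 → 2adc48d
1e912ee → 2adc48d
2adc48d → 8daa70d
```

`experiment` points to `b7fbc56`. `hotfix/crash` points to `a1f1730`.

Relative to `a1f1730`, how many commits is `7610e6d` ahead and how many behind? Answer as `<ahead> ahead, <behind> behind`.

0 ahead, 9 behind

Reachable from 7610e6d: {1e912ee, 2adc48d, 7610e6d, 8daa70d}.
Reachable from a1f1730: {1e912ee, 1fe5ccb, 2adc48d, 431ca26, 60d50f8, 6b9a7f9, 7610e6d, 8daa70d, 9040fb7, a1f1730, a596ffa, b4b8bef, f10fcad}.
Only in 7610e6d's history (ahead): {} — 0.
Only in a1f1730's history (behind): {1fe5ccb, 431ca26, 60d50f8, 6b9a7f9, 9040fb7, a1f1730, a596ffa, b4b8bef, f10fcad} — 9.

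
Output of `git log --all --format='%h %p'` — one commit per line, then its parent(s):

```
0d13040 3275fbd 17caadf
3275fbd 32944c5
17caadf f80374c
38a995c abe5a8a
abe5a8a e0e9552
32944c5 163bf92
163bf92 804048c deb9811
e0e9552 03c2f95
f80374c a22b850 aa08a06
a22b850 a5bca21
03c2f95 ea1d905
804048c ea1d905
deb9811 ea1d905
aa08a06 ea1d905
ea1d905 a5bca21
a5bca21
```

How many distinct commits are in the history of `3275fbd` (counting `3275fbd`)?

Walking parent pointers from 3275fbd: reachable set = {163bf92, 3275fbd, 32944c5, 804048c, a5bca21, deb9811, ea1d905}.
That is 7 commits.

7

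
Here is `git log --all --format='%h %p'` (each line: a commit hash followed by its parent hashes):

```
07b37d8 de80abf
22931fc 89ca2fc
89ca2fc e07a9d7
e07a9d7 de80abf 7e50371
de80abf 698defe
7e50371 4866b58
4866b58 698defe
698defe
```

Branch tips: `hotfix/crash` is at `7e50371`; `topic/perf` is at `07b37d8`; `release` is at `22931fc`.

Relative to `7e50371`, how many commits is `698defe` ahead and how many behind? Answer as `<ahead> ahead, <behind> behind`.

0 ahead, 2 behind

Reachable from 698defe: {698defe}.
Reachable from 7e50371: {4866b58, 698defe, 7e50371}.
Only in 698defe's history (ahead): {} — 0.
Only in 7e50371's history (behind): {4866b58, 7e50371} — 2.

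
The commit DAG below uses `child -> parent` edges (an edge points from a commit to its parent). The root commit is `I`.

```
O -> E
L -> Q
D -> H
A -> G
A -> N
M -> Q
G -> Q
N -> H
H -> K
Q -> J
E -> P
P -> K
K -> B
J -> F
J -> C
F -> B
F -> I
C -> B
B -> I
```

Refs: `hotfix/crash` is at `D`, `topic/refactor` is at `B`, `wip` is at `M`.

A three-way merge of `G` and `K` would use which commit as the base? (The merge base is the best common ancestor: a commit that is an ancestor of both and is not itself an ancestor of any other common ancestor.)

B

Ancestors of G: {B, C, F, G, I, J, Q}.
Ancestors of K: {B, I, K}.
Common ancestors: {B, I}.
Among these, B is not an ancestor of any other common ancestor — it is the merge base.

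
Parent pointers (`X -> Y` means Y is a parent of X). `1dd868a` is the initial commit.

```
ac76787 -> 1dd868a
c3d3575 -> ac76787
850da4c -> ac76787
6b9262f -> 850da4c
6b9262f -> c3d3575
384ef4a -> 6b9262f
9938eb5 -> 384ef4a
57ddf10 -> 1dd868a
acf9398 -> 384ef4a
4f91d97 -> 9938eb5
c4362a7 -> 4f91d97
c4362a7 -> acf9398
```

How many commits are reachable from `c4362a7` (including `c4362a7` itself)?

10

Walking parent pointers from c4362a7: reachable set = {1dd868a, 384ef4a, 4f91d97, 6b9262f, 850da4c, 9938eb5, ac76787, acf9398, c3d3575, c4362a7}.
That is 10 commits.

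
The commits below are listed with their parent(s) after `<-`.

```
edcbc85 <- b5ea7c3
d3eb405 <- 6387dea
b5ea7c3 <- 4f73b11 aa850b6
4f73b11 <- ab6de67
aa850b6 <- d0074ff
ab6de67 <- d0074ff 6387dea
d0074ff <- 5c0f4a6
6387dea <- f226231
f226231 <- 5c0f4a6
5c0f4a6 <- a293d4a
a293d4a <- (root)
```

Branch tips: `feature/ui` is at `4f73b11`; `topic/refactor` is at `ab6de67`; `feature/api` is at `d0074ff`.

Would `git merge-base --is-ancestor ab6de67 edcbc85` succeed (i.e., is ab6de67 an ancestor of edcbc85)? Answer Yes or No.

Ancestors of edcbc85 (commits reachable by following parents): {4f73b11, 5c0f4a6, 6387dea, a293d4a, aa850b6, ab6de67, b5ea7c3, d0074ff, edcbc85, f226231}.
ab6de67 is in that set, so it is an ancestor of edcbc85.

Yes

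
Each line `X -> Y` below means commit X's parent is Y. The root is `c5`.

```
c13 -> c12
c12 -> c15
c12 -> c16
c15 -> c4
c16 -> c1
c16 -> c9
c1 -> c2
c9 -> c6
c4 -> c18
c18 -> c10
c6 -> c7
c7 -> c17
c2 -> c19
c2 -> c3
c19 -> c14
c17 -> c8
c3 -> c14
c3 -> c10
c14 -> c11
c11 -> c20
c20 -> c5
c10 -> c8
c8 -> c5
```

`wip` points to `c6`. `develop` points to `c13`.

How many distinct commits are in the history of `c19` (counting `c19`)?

5

Walking parent pointers from c19: reachable set = {c11, c14, c19, c20, c5}.
That is 5 commits.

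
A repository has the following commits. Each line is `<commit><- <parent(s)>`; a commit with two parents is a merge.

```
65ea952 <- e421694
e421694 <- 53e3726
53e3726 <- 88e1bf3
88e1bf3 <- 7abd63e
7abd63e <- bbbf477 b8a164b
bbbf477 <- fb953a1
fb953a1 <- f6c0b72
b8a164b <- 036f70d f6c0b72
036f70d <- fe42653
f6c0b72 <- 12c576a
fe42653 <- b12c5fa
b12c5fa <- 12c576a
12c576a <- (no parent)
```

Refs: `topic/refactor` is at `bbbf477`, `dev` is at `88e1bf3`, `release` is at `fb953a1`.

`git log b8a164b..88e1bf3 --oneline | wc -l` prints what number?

4

Reachable from 88e1bf3: {036f70d, 12c576a, 7abd63e, 88e1bf3, b12c5fa, b8a164b, bbbf477, f6c0b72, fb953a1, fe42653}.
Reachable from b8a164b: {036f70d, 12c576a, b12c5fa, b8a164b, f6c0b72, fe42653}.
In 88e1bf3's history but not b8a164b's: {7abd63e, 88e1bf3, bbbf477, fb953a1} — 4 commits.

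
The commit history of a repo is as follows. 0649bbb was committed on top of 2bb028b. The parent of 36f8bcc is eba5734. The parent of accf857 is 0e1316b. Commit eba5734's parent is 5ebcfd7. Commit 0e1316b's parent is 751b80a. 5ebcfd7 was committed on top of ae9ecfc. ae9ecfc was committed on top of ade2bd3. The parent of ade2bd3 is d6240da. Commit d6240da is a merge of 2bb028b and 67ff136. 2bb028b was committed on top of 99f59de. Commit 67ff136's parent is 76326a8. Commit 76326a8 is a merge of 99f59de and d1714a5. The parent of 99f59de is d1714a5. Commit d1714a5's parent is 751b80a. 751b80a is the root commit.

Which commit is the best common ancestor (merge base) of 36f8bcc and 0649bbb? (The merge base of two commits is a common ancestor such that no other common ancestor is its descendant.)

2bb028b

Ancestors of 36f8bcc: {2bb028b, 36f8bcc, 5ebcfd7, 67ff136, 751b80a, 76326a8, 99f59de, ade2bd3, ae9ecfc, d1714a5, d6240da, eba5734}.
Ancestors of 0649bbb: {0649bbb, 2bb028b, 751b80a, 99f59de, d1714a5}.
Common ancestors: {2bb028b, 751b80a, 99f59de, d1714a5}.
Among these, 2bb028b is not an ancestor of any other common ancestor — it is the merge base.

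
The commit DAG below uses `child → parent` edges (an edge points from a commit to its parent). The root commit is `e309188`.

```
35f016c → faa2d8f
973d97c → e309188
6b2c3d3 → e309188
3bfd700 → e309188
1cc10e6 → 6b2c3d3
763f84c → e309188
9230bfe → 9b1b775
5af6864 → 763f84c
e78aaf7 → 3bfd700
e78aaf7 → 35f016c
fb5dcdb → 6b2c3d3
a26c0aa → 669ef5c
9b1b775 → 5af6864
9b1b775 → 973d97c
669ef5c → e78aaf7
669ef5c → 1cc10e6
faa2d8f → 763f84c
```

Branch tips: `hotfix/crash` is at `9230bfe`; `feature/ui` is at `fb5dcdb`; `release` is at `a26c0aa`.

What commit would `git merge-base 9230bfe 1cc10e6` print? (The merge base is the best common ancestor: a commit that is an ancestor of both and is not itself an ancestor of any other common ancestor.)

e309188

Ancestors of 9230bfe: {5af6864, 763f84c, 9230bfe, 973d97c, 9b1b775, e309188}.
Ancestors of 1cc10e6: {1cc10e6, 6b2c3d3, e309188}.
Common ancestors: {e309188}.
The only common ancestor is e309188, so it is the merge base.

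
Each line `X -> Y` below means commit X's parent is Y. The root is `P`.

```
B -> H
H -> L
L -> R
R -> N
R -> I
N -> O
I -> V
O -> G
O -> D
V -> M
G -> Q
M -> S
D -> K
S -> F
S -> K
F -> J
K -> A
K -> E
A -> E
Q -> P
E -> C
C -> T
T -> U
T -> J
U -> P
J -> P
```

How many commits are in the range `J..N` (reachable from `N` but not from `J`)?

Reachable from N: {A, C, D, E, G, J, K, N, O, P, Q, T, U}.
Reachable from J: {J, P}.
In N's history but not J's: {A, C, D, E, G, K, N, O, Q, T, U} — 11 commits.

11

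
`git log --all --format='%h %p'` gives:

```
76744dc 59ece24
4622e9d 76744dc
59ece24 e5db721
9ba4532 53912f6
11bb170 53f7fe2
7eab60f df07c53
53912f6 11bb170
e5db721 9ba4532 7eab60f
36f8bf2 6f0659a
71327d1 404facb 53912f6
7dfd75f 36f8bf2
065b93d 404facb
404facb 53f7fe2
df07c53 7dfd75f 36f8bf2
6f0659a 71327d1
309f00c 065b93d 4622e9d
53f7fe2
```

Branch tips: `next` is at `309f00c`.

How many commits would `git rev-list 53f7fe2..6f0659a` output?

Reachable from 6f0659a: {11bb170, 404facb, 53912f6, 53f7fe2, 6f0659a, 71327d1}.
Reachable from 53f7fe2: {53f7fe2}.
In 6f0659a's history but not 53f7fe2's: {11bb170, 404facb, 53912f6, 6f0659a, 71327d1} — 5 commits.

5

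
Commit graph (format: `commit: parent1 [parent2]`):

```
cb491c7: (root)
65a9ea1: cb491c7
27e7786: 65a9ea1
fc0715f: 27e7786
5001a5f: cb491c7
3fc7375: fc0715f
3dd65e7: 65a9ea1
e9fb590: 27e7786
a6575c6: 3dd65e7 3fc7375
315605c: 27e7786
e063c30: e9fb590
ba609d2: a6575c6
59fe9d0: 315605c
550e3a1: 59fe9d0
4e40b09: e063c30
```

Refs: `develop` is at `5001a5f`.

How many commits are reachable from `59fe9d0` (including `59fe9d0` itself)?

5

Walking parent pointers from 59fe9d0: reachable set = {27e7786, 315605c, 59fe9d0, 65a9ea1, cb491c7}.
That is 5 commits.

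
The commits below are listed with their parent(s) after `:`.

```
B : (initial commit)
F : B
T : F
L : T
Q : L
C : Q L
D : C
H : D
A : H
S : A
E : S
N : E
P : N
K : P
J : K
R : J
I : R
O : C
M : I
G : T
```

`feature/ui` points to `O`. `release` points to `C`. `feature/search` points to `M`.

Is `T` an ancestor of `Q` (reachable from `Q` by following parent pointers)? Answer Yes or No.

Ancestors of Q (commits reachable by following parents): {B, F, L, Q, T}.
T is in that set, so it is an ancestor of Q.

Yes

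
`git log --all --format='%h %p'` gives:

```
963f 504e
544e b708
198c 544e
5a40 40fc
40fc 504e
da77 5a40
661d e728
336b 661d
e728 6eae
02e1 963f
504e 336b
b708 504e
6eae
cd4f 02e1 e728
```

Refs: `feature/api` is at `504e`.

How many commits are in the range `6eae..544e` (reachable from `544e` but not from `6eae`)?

Reachable from 544e: {336b, 504e, 544e, 661d, 6eae, b708, e728}.
Reachable from 6eae: {6eae}.
In 544e's history but not 6eae's: {336b, 504e, 544e, 661d, b708, e728} — 6 commits.

6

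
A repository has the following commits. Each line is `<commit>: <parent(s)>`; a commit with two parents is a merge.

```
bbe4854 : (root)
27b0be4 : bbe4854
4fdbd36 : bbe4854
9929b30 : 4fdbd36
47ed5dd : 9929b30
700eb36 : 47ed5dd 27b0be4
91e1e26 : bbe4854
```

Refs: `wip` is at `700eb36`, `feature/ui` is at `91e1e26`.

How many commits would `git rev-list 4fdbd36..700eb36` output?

4

Reachable from 700eb36: {27b0be4, 47ed5dd, 4fdbd36, 700eb36, 9929b30, bbe4854}.
Reachable from 4fdbd36: {4fdbd36, bbe4854}.
In 700eb36's history but not 4fdbd36's: {27b0be4, 47ed5dd, 700eb36, 9929b30} — 4 commits.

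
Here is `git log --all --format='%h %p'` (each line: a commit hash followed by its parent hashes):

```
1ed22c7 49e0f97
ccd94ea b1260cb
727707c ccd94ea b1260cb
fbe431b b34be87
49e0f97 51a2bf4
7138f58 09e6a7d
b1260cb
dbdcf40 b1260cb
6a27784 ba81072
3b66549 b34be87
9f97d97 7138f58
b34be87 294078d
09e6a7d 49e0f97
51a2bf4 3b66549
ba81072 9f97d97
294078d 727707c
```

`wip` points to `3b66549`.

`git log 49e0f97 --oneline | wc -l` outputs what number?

8

Walking parent pointers from 49e0f97: reachable set = {294078d, 3b66549, 49e0f97, 51a2bf4, 727707c, b1260cb, b34be87, ccd94ea}.
That is 8 commits.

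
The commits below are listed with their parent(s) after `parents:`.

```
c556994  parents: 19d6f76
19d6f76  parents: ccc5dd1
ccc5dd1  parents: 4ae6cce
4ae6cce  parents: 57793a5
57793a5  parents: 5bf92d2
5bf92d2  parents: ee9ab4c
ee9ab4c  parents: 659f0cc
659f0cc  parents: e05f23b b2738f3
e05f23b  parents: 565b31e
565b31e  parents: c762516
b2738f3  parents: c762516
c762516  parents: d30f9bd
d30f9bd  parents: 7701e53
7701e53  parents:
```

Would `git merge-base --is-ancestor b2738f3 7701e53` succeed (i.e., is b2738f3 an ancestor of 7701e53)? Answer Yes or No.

No

Ancestors of 7701e53: {7701e53}.
b2738f3 is not in that set, so it is not an ancestor of 7701e53.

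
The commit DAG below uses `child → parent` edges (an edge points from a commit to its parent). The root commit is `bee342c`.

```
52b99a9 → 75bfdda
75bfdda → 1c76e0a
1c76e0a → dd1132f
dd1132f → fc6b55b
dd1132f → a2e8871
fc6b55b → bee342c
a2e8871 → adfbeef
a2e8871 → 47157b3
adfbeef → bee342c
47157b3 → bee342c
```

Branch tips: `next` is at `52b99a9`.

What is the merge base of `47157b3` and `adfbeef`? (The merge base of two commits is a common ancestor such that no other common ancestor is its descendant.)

Ancestors of 47157b3: {47157b3, bee342c}.
Ancestors of adfbeef: {adfbeef, bee342c}.
Common ancestors: {bee342c}.
The only common ancestor is bee342c, so it is the merge base.

bee342c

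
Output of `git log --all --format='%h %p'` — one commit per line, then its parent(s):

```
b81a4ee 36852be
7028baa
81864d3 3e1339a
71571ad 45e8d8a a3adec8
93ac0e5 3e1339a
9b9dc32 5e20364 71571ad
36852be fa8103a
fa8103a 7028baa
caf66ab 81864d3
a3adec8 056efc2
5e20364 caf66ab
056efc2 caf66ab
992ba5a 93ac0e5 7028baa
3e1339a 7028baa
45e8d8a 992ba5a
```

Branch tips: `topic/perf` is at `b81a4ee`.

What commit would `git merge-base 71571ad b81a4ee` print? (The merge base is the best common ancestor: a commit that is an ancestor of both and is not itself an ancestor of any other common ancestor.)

7028baa

Ancestors of 71571ad: {056efc2, 3e1339a, 45e8d8a, 7028baa, 71571ad, 81864d3, 93ac0e5, 992ba5a, a3adec8, caf66ab}.
Ancestors of b81a4ee: {36852be, 7028baa, b81a4ee, fa8103a}.
Common ancestors: {7028baa}.
The only common ancestor is 7028baa, so it is the merge base.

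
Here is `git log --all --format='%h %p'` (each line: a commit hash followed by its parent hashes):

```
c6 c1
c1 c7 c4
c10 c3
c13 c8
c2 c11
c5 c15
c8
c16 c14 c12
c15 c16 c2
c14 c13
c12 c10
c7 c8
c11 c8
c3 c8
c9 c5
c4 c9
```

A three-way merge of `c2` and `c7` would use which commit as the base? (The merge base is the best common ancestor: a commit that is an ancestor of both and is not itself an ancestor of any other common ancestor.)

Ancestors of c2: {c11, c2, c8}.
Ancestors of c7: {c7, c8}.
Common ancestors: {c8}.
The only common ancestor is c8, so it is the merge base.

c8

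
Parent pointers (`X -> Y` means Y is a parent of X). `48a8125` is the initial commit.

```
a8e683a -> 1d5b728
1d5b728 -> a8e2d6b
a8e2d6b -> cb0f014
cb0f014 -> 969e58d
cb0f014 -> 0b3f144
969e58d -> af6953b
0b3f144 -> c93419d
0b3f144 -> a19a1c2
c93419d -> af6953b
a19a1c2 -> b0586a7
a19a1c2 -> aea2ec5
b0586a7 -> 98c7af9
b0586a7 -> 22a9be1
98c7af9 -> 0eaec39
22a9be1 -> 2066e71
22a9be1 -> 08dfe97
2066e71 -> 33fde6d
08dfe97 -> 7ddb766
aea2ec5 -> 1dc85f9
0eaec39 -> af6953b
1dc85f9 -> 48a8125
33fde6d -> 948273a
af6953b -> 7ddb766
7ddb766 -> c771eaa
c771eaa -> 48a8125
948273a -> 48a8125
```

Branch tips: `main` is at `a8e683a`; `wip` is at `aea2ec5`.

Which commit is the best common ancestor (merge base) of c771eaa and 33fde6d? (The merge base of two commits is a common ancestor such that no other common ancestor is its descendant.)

48a8125

Ancestors of c771eaa: {48a8125, c771eaa}.
Ancestors of 33fde6d: {33fde6d, 48a8125, 948273a}.
Common ancestors: {48a8125}.
The only common ancestor is 48a8125, so it is the merge base.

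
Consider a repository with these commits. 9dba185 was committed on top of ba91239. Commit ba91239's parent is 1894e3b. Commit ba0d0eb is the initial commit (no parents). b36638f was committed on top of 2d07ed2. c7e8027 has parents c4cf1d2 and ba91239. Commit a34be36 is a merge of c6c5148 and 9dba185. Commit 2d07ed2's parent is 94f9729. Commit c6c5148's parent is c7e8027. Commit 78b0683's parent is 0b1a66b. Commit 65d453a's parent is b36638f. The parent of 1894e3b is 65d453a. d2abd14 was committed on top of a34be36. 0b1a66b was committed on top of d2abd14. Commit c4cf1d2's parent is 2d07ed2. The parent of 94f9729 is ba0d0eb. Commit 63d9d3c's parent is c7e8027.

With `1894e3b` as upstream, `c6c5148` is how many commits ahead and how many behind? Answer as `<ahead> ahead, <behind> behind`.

4 ahead, 0 behind

Reachable from c6c5148: {1894e3b, 2d07ed2, 65d453a, 94f9729, b36638f, ba0d0eb, ba91239, c4cf1d2, c6c5148, c7e8027}.
Reachable from 1894e3b: {1894e3b, 2d07ed2, 65d453a, 94f9729, b36638f, ba0d0eb}.
Only in c6c5148's history (ahead): {ba91239, c4cf1d2, c6c5148, c7e8027} — 4.
Only in 1894e3b's history (behind): {} — 0.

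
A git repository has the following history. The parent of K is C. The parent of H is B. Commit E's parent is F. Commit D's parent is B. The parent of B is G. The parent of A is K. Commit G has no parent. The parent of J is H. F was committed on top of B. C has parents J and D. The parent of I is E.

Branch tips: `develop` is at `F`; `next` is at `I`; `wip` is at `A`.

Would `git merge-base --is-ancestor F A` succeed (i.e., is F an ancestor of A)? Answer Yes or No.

Ancestors of A: {A, B, C, D, G, H, J, K}.
F is not in that set, so it is not an ancestor of A.

No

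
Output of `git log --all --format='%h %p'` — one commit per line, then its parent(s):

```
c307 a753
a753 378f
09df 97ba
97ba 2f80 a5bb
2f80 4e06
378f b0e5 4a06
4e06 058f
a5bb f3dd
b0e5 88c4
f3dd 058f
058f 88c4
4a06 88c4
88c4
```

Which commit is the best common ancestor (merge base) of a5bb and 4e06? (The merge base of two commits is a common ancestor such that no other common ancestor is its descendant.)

058f

Ancestors of a5bb: {058f, 88c4, a5bb, f3dd}.
Ancestors of 4e06: {058f, 4e06, 88c4}.
Common ancestors: {058f, 88c4}.
Among these, 058f is not an ancestor of any other common ancestor — it is the merge base.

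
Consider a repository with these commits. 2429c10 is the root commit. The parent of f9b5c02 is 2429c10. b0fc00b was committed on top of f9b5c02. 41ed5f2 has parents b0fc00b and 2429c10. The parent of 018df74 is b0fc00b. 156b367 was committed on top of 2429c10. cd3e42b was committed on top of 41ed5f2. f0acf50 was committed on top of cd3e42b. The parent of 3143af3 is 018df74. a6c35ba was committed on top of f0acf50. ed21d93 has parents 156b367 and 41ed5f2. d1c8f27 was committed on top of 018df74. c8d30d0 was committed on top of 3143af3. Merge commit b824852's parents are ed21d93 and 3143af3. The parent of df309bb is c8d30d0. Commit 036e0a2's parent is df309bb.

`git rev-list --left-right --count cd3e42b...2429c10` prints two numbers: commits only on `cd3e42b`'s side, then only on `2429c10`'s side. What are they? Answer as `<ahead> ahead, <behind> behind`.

Reachable from cd3e42b: {2429c10, 41ed5f2, b0fc00b, cd3e42b, f9b5c02}.
Reachable from 2429c10: {2429c10}.
Only in cd3e42b's history (ahead): {41ed5f2, b0fc00b, cd3e42b, f9b5c02} — 4.
Only in 2429c10's history (behind): {} — 0.

4 ahead, 0 behind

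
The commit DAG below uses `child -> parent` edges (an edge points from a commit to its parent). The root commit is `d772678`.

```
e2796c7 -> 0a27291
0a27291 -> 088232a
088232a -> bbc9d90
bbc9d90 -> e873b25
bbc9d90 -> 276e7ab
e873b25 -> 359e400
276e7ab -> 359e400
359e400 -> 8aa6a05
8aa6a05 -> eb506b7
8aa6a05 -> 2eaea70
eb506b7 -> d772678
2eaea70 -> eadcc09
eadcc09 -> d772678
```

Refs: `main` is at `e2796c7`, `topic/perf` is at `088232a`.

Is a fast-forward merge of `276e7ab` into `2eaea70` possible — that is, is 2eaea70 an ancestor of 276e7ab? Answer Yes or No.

Yes

A fast-forward from 2eaea70 to 276e7ab is possible iff 2eaea70 is an ancestor of 276e7ab.
Ancestors of 276e7ab: {276e7ab, 2eaea70, 359e400, 8aa6a05, d772678, eadcc09, eb506b7}.
2eaea70 is among them, so fast-forward is possible.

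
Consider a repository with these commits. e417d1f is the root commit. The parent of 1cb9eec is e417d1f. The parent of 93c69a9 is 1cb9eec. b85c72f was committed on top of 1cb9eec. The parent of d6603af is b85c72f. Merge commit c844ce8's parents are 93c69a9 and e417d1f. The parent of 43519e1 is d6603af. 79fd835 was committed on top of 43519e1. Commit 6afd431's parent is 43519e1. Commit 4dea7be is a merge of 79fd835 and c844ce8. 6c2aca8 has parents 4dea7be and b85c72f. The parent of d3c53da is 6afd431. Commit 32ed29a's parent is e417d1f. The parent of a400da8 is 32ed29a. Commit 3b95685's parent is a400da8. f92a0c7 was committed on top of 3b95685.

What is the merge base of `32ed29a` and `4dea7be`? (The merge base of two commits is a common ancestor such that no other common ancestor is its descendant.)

e417d1f

Ancestors of 32ed29a: {32ed29a, e417d1f}.
Ancestors of 4dea7be: {1cb9eec, 43519e1, 4dea7be, 79fd835, 93c69a9, b85c72f, c844ce8, d6603af, e417d1f}.
Common ancestors: {e417d1f}.
The only common ancestor is e417d1f, so it is the merge base.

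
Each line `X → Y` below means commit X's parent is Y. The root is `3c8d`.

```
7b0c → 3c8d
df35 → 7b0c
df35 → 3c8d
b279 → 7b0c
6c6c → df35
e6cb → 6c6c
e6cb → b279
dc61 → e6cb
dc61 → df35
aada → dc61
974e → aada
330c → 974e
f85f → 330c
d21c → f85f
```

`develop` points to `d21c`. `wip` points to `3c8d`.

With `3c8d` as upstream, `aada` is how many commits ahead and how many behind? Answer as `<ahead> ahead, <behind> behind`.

7 ahead, 0 behind

Reachable from aada: {3c8d, 6c6c, 7b0c, aada, b279, dc61, df35, e6cb}.
Reachable from 3c8d: {3c8d}.
Only in aada's history (ahead): {6c6c, 7b0c, aada, b279, dc61, df35, e6cb} — 7.
Only in 3c8d's history (behind): {} — 0.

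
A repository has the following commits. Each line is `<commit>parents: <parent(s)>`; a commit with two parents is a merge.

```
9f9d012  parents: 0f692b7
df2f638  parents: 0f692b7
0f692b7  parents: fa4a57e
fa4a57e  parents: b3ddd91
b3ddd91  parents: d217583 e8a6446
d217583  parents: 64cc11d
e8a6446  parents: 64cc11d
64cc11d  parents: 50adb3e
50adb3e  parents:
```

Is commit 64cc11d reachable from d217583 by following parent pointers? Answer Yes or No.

Ancestors of d217583 (commits reachable by following parents): {50adb3e, 64cc11d, d217583}.
64cc11d is in that set, so it is an ancestor of d217583.

Yes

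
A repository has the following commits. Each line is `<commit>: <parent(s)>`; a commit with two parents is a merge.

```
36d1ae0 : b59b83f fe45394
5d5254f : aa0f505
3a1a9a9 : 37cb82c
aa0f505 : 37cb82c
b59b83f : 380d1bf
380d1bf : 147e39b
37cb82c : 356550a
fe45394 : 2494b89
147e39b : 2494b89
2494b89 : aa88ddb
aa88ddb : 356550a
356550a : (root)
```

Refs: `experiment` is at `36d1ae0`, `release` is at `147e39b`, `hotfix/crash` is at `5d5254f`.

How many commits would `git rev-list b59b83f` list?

Walking parent pointers from b59b83f: reachable set = {147e39b, 2494b89, 356550a, 380d1bf, aa88ddb, b59b83f}.
That is 6 commits.

6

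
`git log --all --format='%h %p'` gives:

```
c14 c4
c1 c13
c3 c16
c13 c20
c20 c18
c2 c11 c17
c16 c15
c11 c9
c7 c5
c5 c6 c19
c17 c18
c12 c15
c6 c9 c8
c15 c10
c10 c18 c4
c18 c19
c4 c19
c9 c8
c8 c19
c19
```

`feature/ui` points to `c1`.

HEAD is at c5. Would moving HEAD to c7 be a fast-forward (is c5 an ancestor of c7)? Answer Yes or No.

Yes

A fast-forward from c5 to c7 is possible iff c5 is an ancestor of c7.
Ancestors of c7: {c19, c5, c6, c7, c8, c9}.
c5 is among them, so fast-forward is possible.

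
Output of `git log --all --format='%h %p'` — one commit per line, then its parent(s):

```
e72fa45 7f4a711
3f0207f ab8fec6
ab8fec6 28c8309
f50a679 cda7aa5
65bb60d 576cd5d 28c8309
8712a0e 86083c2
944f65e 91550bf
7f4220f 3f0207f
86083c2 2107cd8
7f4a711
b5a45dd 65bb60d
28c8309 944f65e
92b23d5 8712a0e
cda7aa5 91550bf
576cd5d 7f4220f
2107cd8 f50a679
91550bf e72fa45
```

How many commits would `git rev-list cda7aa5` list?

4

Walking parent pointers from cda7aa5: reachable set = {7f4a711, 91550bf, cda7aa5, e72fa45}.
That is 4 commits.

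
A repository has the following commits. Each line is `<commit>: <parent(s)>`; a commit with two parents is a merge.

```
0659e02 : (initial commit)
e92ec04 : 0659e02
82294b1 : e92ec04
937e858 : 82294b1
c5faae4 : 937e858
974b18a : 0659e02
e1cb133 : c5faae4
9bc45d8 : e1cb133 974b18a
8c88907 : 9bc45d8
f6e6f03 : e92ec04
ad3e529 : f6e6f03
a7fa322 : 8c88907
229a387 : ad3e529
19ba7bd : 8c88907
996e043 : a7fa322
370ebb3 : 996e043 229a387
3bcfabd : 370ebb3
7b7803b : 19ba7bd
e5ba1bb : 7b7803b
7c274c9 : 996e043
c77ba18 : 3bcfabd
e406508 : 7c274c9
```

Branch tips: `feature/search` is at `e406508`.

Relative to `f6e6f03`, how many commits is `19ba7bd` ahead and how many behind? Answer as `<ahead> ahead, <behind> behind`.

Reachable from 19ba7bd: {0659e02, 19ba7bd, 82294b1, 8c88907, 937e858, 974b18a, 9bc45d8, c5faae4, e1cb133, e92ec04}.
Reachable from f6e6f03: {0659e02, e92ec04, f6e6f03}.
Only in 19ba7bd's history (ahead): {19ba7bd, 82294b1, 8c88907, 937e858, 974b18a, 9bc45d8, c5faae4, e1cb133} — 8.
Only in f6e6f03's history (behind): {f6e6f03} — 1.

8 ahead, 1 behind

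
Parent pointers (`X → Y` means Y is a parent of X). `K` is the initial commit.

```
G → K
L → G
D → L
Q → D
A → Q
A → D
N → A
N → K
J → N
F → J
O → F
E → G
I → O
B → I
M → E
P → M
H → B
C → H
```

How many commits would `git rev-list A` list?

Walking parent pointers from A: reachable set = {A, D, G, K, L, Q}.
That is 6 commits.

6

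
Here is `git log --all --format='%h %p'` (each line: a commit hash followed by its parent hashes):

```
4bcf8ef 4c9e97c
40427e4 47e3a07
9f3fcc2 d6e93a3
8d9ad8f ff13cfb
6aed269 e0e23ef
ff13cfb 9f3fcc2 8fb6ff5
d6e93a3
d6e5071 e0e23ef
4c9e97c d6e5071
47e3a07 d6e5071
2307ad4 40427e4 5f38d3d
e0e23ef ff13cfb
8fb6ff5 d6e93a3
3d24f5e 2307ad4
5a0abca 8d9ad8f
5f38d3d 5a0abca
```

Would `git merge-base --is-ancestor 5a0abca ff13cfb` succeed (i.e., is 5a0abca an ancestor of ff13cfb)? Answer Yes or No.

Ancestors of ff13cfb: {8fb6ff5, 9f3fcc2, d6e93a3, ff13cfb}.
5a0abca is not in that set, so it is not an ancestor of ff13cfb.

No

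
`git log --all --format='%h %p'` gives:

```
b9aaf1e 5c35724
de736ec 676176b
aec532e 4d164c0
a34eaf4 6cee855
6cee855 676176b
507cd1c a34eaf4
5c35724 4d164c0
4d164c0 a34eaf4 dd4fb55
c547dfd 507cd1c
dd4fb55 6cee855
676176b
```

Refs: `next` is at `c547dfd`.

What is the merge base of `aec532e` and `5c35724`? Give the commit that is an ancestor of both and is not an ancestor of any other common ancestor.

Ancestors of aec532e: {4d164c0, 676176b, 6cee855, a34eaf4, aec532e, dd4fb55}.
Ancestors of 5c35724: {4d164c0, 5c35724, 676176b, 6cee855, a34eaf4, dd4fb55}.
Common ancestors: {4d164c0, 676176b, 6cee855, a34eaf4, dd4fb55}.
Among these, 4d164c0 is not an ancestor of any other common ancestor — it is the merge base.

4d164c0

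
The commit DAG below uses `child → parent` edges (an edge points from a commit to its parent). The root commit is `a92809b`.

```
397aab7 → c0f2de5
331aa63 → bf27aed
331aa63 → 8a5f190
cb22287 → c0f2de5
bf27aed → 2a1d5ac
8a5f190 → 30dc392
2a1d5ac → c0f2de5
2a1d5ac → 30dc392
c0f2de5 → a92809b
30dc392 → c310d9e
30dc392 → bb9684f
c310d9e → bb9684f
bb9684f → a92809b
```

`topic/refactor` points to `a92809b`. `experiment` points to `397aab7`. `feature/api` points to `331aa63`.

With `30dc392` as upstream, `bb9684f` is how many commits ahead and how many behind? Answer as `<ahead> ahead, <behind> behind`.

0 ahead, 2 behind

Reachable from bb9684f: {a92809b, bb9684f}.
Reachable from 30dc392: {30dc392, a92809b, bb9684f, c310d9e}.
Only in bb9684f's history (ahead): {} — 0.
Only in 30dc392's history (behind): {30dc392, c310d9e} — 2.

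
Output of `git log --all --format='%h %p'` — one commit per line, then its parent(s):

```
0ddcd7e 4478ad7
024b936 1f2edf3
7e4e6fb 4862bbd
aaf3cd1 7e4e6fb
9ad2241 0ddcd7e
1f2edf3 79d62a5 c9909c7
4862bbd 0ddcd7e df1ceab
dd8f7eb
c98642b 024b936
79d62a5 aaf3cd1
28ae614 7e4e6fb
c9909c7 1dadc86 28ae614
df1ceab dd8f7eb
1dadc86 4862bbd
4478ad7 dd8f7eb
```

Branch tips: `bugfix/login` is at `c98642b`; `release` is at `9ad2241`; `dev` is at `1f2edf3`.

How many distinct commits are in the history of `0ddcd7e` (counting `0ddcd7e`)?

3

Walking parent pointers from 0ddcd7e: reachable set = {0ddcd7e, 4478ad7, dd8f7eb}.
That is 3 commits.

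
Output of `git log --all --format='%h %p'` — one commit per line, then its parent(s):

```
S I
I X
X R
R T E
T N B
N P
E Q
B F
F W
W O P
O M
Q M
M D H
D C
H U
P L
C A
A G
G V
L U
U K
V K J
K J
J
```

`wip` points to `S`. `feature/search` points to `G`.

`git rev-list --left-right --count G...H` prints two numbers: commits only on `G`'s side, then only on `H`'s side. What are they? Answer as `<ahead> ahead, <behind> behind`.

Reachable from G: {G, J, K, V}.
Reachable from H: {H, J, K, U}.
Only in G's history (ahead): {G, V} — 2.
Only in H's history (behind): {H, U} — 2.

2 ahead, 2 behind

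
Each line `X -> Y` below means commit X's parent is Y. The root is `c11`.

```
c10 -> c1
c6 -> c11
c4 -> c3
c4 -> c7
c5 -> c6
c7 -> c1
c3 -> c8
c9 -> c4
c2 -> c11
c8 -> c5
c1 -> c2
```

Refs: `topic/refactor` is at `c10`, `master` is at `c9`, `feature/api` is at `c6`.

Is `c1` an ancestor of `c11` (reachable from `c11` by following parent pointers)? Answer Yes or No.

No

Ancestors of c11: {c11}.
c1 is not in that set, so it is not an ancestor of c11.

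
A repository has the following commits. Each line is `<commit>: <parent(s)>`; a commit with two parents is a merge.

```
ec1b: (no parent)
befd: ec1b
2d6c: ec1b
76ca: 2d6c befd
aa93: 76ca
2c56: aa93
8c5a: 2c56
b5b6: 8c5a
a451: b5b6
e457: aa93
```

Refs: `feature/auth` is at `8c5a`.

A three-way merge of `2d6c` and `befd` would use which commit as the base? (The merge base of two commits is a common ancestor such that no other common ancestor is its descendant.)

Ancestors of 2d6c: {2d6c, ec1b}.
Ancestors of befd: {befd, ec1b}.
Common ancestors: {ec1b}.
The only common ancestor is ec1b, so it is the merge base.

ec1b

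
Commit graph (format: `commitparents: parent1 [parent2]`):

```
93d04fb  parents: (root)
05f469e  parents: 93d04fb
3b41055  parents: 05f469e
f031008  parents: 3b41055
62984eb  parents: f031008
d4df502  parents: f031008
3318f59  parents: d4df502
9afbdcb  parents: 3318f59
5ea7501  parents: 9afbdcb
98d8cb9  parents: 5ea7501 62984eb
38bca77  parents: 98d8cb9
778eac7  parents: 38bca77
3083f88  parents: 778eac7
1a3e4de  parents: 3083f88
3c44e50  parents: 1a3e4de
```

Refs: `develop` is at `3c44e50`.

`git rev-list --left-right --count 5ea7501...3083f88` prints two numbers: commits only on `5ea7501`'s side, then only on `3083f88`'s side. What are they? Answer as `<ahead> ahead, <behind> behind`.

0 ahead, 5 behind

Reachable from 5ea7501: {05f469e, 3318f59, 3b41055, 5ea7501, 93d04fb, 9afbdcb, d4df502, f031008}.
Reachable from 3083f88: {05f469e, 3083f88, 3318f59, 38bca77, 3b41055, 5ea7501, 62984eb, 778eac7, 93d04fb, 98d8cb9, 9afbdcb, d4df502, f031008}.
Only in 5ea7501's history (ahead): {} — 0.
Only in 3083f88's history (behind): {3083f88, 38bca77, 62984eb, 778eac7, 98d8cb9} — 5.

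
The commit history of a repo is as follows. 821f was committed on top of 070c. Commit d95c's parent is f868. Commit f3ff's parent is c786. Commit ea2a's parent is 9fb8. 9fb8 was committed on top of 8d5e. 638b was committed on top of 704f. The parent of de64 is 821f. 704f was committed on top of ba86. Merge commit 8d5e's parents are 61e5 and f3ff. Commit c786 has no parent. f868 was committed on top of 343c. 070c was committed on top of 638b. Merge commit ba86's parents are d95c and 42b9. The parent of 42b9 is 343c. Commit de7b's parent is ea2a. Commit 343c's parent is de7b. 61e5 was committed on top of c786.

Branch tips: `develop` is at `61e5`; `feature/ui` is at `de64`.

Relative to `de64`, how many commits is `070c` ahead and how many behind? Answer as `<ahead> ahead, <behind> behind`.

Reachable from 070c: {070c, 343c, 42b9, 61e5, 638b, 704f, 8d5e, 9fb8, ba86, c786, d95c, de7b, ea2a, f3ff, f868}.
Reachable from de64: {070c, 343c, 42b9, 61e5, 638b, 704f, 821f, 8d5e, 9fb8, ba86, c786, d95c, de64, de7b, ea2a, f3ff, f868}.
Only in 070c's history (ahead): {} — 0.
Only in de64's history (behind): {821f, de64} — 2.

0 ahead, 2 behind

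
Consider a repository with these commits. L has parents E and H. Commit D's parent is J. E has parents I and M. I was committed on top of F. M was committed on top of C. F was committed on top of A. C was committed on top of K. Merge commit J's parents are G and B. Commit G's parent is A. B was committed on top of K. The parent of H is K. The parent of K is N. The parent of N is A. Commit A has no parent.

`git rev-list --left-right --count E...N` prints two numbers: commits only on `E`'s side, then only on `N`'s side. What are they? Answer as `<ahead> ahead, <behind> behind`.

6 ahead, 0 behind

Reachable from E: {A, C, E, F, I, K, M, N}.
Reachable from N: {A, N}.
Only in E's history (ahead): {C, E, F, I, K, M} — 6.
Only in N's history (behind): {} — 0.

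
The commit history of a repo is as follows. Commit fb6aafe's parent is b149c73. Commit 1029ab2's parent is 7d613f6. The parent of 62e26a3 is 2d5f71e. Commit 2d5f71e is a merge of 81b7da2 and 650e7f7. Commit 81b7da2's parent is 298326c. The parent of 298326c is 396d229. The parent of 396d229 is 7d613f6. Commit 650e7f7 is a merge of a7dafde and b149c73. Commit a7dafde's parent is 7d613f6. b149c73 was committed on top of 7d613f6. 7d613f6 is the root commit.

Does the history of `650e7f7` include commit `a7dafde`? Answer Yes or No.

Yes

Ancestors of 650e7f7 (commits reachable by following parents): {650e7f7, 7d613f6, a7dafde, b149c73}.
a7dafde is in that set, so it is an ancestor of 650e7f7.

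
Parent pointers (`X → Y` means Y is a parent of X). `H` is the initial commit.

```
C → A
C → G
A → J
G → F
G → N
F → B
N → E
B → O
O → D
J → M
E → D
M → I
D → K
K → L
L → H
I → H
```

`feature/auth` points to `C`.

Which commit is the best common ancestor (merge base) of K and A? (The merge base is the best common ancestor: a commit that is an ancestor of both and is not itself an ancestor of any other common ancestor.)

Ancestors of K: {H, K, L}.
Ancestors of A: {A, H, I, J, M}.
Common ancestors: {H}.
The only common ancestor is H, so it is the merge base.

H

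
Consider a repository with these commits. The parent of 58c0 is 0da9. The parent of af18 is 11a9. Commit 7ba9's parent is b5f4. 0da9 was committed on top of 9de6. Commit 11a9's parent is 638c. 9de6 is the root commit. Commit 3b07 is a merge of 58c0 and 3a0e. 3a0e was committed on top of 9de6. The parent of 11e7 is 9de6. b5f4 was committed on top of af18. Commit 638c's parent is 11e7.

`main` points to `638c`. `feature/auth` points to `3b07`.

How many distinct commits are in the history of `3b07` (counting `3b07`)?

5

Walking parent pointers from 3b07: reachable set = {0da9, 3a0e, 3b07, 58c0, 9de6}.
That is 5 commits.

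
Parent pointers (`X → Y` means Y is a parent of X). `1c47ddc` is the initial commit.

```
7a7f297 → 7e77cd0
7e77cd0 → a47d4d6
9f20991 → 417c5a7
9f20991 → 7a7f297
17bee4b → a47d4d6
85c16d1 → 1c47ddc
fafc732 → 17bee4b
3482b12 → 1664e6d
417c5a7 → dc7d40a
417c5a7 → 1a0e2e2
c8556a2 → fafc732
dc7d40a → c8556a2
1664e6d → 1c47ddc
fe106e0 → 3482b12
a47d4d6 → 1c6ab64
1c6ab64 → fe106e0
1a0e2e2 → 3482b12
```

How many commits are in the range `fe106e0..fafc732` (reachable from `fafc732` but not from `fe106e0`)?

4

Reachable from fafc732: {1664e6d, 17bee4b, 1c47ddc, 1c6ab64, 3482b12, a47d4d6, fafc732, fe106e0}.
Reachable from fe106e0: {1664e6d, 1c47ddc, 3482b12, fe106e0}.
In fafc732's history but not fe106e0's: {17bee4b, 1c6ab64, a47d4d6, fafc732} — 4 commits.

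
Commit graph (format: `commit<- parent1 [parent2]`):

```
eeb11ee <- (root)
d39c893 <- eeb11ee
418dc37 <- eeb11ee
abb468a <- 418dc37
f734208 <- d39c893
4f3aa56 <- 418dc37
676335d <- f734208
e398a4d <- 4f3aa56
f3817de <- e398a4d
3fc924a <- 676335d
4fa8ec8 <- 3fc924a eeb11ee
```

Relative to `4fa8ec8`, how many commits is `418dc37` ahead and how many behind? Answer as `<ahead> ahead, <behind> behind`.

Reachable from 418dc37: {418dc37, eeb11ee}.
Reachable from 4fa8ec8: {3fc924a, 4fa8ec8, 676335d, d39c893, eeb11ee, f734208}.
Only in 418dc37's history (ahead): {418dc37} — 1.
Only in 4fa8ec8's history (behind): {3fc924a, 4fa8ec8, 676335d, d39c893, f734208} — 5.

1 ahead, 5 behind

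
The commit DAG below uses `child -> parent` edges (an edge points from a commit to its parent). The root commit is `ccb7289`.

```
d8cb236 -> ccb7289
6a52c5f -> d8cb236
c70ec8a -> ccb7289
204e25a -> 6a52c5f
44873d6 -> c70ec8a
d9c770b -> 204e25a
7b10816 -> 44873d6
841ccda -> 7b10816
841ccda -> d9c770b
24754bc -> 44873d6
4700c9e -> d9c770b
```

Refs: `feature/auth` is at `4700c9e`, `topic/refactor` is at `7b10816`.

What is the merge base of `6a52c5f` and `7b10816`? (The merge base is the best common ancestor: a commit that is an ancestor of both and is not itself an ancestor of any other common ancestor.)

Ancestors of 6a52c5f: {6a52c5f, ccb7289, d8cb236}.
Ancestors of 7b10816: {44873d6, 7b10816, c70ec8a, ccb7289}.
Common ancestors: {ccb7289}.
The only common ancestor is ccb7289, so it is the merge base.

ccb7289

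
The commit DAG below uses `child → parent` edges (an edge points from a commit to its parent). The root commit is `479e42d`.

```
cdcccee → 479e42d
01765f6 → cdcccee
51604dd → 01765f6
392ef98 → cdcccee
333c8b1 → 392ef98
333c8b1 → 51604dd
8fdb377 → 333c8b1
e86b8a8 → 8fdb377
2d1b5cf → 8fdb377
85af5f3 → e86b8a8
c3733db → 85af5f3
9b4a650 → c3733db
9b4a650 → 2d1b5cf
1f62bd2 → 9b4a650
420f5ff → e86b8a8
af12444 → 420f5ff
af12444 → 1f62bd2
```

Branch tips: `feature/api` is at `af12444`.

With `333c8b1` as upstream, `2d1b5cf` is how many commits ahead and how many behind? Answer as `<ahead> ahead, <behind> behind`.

Reachable from 2d1b5cf: {01765f6, 2d1b5cf, 333c8b1, 392ef98, 479e42d, 51604dd, 8fdb377, cdcccee}.
Reachable from 333c8b1: {01765f6, 333c8b1, 392ef98, 479e42d, 51604dd, cdcccee}.
Only in 2d1b5cf's history (ahead): {2d1b5cf, 8fdb377} — 2.
Only in 333c8b1's history (behind): {} — 0.

2 ahead, 0 behind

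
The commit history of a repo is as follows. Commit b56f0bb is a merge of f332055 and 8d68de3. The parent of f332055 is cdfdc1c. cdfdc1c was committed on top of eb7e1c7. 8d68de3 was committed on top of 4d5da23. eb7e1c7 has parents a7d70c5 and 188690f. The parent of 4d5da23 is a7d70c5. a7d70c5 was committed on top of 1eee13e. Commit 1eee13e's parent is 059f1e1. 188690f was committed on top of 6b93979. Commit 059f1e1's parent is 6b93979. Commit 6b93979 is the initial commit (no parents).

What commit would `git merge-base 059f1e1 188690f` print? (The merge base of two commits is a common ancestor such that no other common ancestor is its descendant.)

6b93979

Ancestors of 059f1e1: {059f1e1, 6b93979}.
Ancestors of 188690f: {188690f, 6b93979}.
Common ancestors: {6b93979}.
The only common ancestor is 6b93979, so it is the merge base.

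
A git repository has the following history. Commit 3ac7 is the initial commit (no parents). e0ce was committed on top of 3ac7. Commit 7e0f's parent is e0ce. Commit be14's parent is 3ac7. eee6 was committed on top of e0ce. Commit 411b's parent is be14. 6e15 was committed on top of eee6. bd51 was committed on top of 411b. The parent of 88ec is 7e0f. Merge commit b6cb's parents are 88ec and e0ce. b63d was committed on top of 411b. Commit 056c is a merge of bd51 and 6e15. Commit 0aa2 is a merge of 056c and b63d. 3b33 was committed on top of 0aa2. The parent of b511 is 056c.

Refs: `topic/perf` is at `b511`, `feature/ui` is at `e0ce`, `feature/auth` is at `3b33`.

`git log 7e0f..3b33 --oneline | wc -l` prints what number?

Reachable from 3b33: {056c, 0aa2, 3ac7, 3b33, 411b, 6e15, b63d, bd51, be14, e0ce, eee6}.
Reachable from 7e0f: {3ac7, 7e0f, e0ce}.
In 3b33's history but not 7e0f's: {056c, 0aa2, 3b33, 411b, 6e15, b63d, bd51, be14, eee6} — 9 commits.

9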